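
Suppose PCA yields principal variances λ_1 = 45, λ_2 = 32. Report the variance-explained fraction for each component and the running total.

Step 1 — total variance = trace(Sigma) = Σ λ_i = 45 + 32 = 77.

Step 2 — fraction explained by component i = λ_i / Σ λ:
  PC1: 45/77 = 0.5844
  PC2: 32/77 = 0.4156

Step 3 — cumulative fraction after k components = (λ_1 + ... + λ_k) / Σ λ:
  k = 1: 45/77 = 0.5844
  k = 2: (45 + 32)/77 = 77/77 = 1

Summary (fraction, with percent):

explained: PC1 0.5844 (58.44%), PC2 0.4156 (41.56%);  cumulative: 0.5844, 1


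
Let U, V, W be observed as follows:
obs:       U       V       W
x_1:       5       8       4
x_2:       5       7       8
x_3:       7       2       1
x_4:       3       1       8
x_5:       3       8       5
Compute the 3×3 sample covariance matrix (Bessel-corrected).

Step 1 — column means:
  mean(U) = (5 + 5 + 7 + 3 + 3) / 5 = 23/5 = 4.6
  mean(V) = (8 + 7 + 2 + 1 + 8) / 5 = 26/5 = 5.2
  mean(W) = (4 + 8 + 1 + 8 + 5) / 5 = 26/5 = 5.2

Step 2 — sample covariance S[i,j] = (1/(n-1)) · Σ_k (x_{k,i} - mean_i) · (x_{k,j} - mean_j), with n-1 = 4.
  S[U,U] = ((0.4)·(0.4) + (0.4)·(0.4) + (2.4)·(2.4) + (-1.6)·(-1.6) + (-1.6)·(-1.6)) / 4 = 11.2/4 = 2.8
  S[U,V] = ((0.4)·(2.8) + (0.4)·(1.8) + (2.4)·(-3.2) + (-1.6)·(-4.2) + (-1.6)·(2.8)) / 4 = -3.6/4 = -0.9
  S[U,W] = ((0.4)·(-1.2) + (0.4)·(2.8) + (2.4)·(-4.2) + (-1.6)·(2.8) + (-1.6)·(-0.2)) / 4 = -13.6/4 = -3.4
  S[V,V] = ((2.8)·(2.8) + (1.8)·(1.8) + (-3.2)·(-3.2) + (-4.2)·(-4.2) + (2.8)·(2.8)) / 4 = 46.8/4 = 11.7
  S[V,W] = ((2.8)·(-1.2) + (1.8)·(2.8) + (-3.2)·(-4.2) + (-4.2)·(2.8) + (2.8)·(-0.2)) / 4 = 2.8/4 = 0.7
  S[W,W] = ((-1.2)·(-1.2) + (2.8)·(2.8) + (-4.2)·(-4.2) + (2.8)·(2.8) + (-0.2)·(-0.2)) / 4 = 34.8/4 = 8.7

S is symmetric (S[j,i] = S[i,j]). Assembling:

S = [[2.8, -0.9, -3.4],
 [-0.9, 11.7, 0.7],
 [-3.4, 0.7, 8.7]]


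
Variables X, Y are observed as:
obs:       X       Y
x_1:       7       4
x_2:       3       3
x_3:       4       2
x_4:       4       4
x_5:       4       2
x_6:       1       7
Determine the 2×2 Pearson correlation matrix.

Step 1 — column means:
  mean(X) = (7 + 3 + 4 + 4 + 4 + 1) / 6 = 23/6 = 3.8333
  mean(Y) = (4 + 3 + 2 + 4 + 2 + 7) / 6 = 22/6 = 3.6667

Step 2 — sample variances and covariances s[i,j] = (1/(n-1)) · Σ_k (x_{k,i} - mean_i) · (x_{k,j} - mean_j), with n-1 = 5:
  s[X,X] = ((3.1667)·(3.1667) + (-0.8333)·(-0.8333) + (0.1667)·(0.1667) + (0.1667)·(0.1667) + (0.1667)·(0.1667) + (-2.8333)·(-2.8333)) / 5 = 18.8333/5 = 3.7667
  s[X,Y] = ((3.1667)·(0.3333) + (-0.8333)·(-0.6667) + (0.1667)·(-1.6667) + (0.1667)·(0.3333) + (0.1667)·(-1.6667) + (-2.8333)·(3.3333)) / 5 = -8.3333/5 = -1.6667
  s[Y,Y] = ((0.3333)·(0.3333) + (-0.6667)·(-0.6667) + (-1.6667)·(-1.6667) + (0.3333)·(0.3333) + (-1.6667)·(-1.6667) + (3.3333)·(3.3333)) / 5 = 17.3333/5 = 3.4667
  Sample standard deviations s_i = √(s[i,i]):
  s(X) = √(3.7667) = 1.9408
  s(Y) = √(3.4667) = 1.8619

Step 3 — r_{ij} = s_{ij} / (s_i · s_j):
  r[X,X] = 1 (diagonal).
  r[X,Y] = -1.6667 / (1.9408 · 1.8619) = -1.6667 / 3.6136 = -0.4612
  r[Y,Y] = 1 (diagonal).

R is symmetric with unit diagonal. Assembling:

R = [[1, -0.4612],
 [-0.4612, 1]]


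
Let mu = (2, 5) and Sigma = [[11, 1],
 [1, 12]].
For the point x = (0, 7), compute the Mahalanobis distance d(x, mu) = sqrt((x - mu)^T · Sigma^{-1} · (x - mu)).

Step 1 — centre the observation: (x - mu) = (-2, 2).

Step 2 — invert Sigma. det(Sigma) = 11·12 - (1)² = 131.
  Sigma^{-1} = (1/det) · [[d, -b], [-b, a]] = [[0.0916, -0.0076],
 [-0.0076, 0.084]].

Step 3 — form the quadratic (x - mu)^T · Sigma^{-1} · (x - mu):
  Sigma^{-1} · (x - mu) = (-0.1985, 0.1832).
  (x - mu)^T · [Sigma^{-1} · (x - mu)] = (-2)·(-0.1985) + (2)·(0.1832) = 0.7634.

Step 4 — take square root: d = √(0.7634) ≈ 0.8737.

d(x, mu) = √(0.7634) ≈ 0.8737


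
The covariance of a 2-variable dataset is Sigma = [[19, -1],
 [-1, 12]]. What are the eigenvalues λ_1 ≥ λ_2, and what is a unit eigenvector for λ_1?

Step 1 — characteristic polynomial of 2×2 Sigma:
  det(Sigma - λI) = λ² - trace · λ + det = 0.
  trace = 19 + 12 = 31, det = 19·12 - (-1)² = 227.
Step 2 — discriminant:
  Δ = trace² - 4·det = 961 - 908 = 53.
Step 3 — eigenvalues:
  λ = (trace ± √Δ)/2 = (31 ± 7.2801)/2,
  λ_1 = 19.1401,  λ_2 = 11.8599.

Step 4 — unit eigenvector for λ_1: solve (Sigma - λ_1 I)v = 0. First row:
  (19 - 19.1401)·v_x + (-1)·v_y = 0, i.e. (-0.1401)·v_x + (-1)·v_y = 0,
  so v ∝ (b, λ_1 - a) = (-1, 0.1401); multiply by -1 so the first entry is positive: u = (1, -0.1401).
  ||u|| = √((1)² + (-0.1401)²) = √(1.0196) ≈ 1.0098,
  v_1 = u/||u|| ≈ (0.9903, -0.1387) (||v_1|| = 1).

λ_1 = 19.1401,  λ_2 = 11.8599;  v_1 ≈ (0.9903, -0.1387)


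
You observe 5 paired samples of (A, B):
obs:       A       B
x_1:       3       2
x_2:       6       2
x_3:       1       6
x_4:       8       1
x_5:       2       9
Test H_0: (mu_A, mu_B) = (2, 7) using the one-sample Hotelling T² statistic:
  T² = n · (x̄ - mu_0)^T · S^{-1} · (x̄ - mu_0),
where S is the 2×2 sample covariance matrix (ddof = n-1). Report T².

Step 1 — sample mean vector:
  mean(A) = (3 + 6 + 1 + 8 + 2) / 5 = 20/5 = 4
  mean(B) = (2 + 2 + 6 + 1 + 9) / 5 = 20/5 = 4
  x̄ = (4, 4),  deviation x̄ - mu_0 = (4, 4) - (2, 7) = (2, -3).

Step 2 — sample covariance matrix, S[i,j] = (1/(n-1)) · Σ_k (x_{k,i} - mean_i) · (x_{k,j} - mean_j), divisor n-1 = 4:
  S[A,A] = ((-1)·(-1) + (2)·(2) + (-3)·(-3) + (4)·(4) + (-2)·(-2)) / 4 = 34/4 = 8.5
  S[A,B] = ((-1)·(-2) + (2)·(-2) + (-3)·(2) + (4)·(-3) + (-2)·(5)) / 4 = -30/4 = -7.5
  S[B,B] = ((-2)·(-2) + (-2)·(-2) + (2)·(2) + (-3)·(-3) + (5)·(5)) / 4 = 46/4 = 11.5
  S = [[8.5, -7.5],
 [-7.5, 11.5]].

Step 3 — invert S. det(S) = 8.5·11.5 - (-7.5)² = 41.5.
  S^{-1} = (1/det) · [[d, -b], [-b, a]] = [[0.2771, 0.1807],
 [0.1807, 0.2048]].

Step 4 — quadratic form (x̄ - mu_0)^T · S^{-1} · (x̄ - mu_0):
  S^{-1} · (x̄ - mu_0) = (0.012, -0.253),
  (x̄ - mu_0)^T · [...] = (2)·(0.012) + (-3)·(-0.253) = 0.7831.

Step 5 — scale by n: T² = 5 · 0.7831 = 3.9157.

T² ≈ 3.9157


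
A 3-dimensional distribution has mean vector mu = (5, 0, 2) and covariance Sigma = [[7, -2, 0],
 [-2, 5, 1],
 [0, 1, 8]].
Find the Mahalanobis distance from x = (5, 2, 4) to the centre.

Step 1 — centre the observation: (x - mu) = (0, 2, 2).

Step 2 — invert Sigma (cofactor / det for 3×3, or solve directly):
  Sigma^{-1} = [[0.1618, 0.0664, -0.0083],
 [0.0664, 0.2324, -0.029],
 [-0.0083, -0.029, 0.1286]].

Step 3 — form the quadratic (x - mu)^T · Sigma^{-1} · (x - mu):
  Sigma^{-1} · (x - mu) = (0.1162, 0.4066, 0.1992).
  (x - mu)^T · [Sigma^{-1} · (x - mu)] = (0)·(0.1162) + (2)·(0.4066) + (2)·(0.1992) = 1.2116.

Step 4 — take square root: d = √(1.2116) ≈ 1.1007.

d(x, mu) = √(1.2116) ≈ 1.1007


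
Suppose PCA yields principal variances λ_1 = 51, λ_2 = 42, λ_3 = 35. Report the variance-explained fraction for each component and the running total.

Step 1 — total variance = trace(Sigma) = Σ λ_i = 51 + 42 + 35 = 128.

Step 2 — fraction explained by component i = λ_i / Σ λ:
  PC1: 51/128 = 0.3984
  PC2: 42/128 = 0.3281
  PC3: 35/128 = 0.2734

Step 3 — cumulative fraction after k components = (λ_1 + ... + λ_k) / Σ λ:
  k = 1: 51/128 = 0.3984
  k = 2: (51 + 42)/128 = 93/128 = 0.7266
  k = 3: (51 + 42 + 35)/128 = 128/128 = 1

Summary (fraction, with percent):

explained: PC1 0.3984 (39.84%), PC2 0.3281 (32.81%), PC3 0.2734 (27.34%);  cumulative: 0.3984, 0.7266, 1


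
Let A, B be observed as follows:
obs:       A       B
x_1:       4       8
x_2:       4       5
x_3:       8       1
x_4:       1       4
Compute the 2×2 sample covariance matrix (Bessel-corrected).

Step 1 — column means:
  mean(A) = (4 + 4 + 8 + 1) / 4 = 17/4 = 4.25
  mean(B) = (8 + 5 + 1 + 4) / 4 = 18/4 = 4.5

Step 2 — sample covariance S[i,j] = (1/(n-1)) · Σ_k (x_{k,i} - mean_i) · (x_{k,j} - mean_j), with n-1 = 3.
  S[A,A] = ((-0.25)·(-0.25) + (-0.25)·(-0.25) + (3.75)·(3.75) + (-3.25)·(-3.25)) / 3 = 24.75/3 = 8.25
  S[A,B] = ((-0.25)·(3.5) + (-0.25)·(0.5) + (3.75)·(-3.5) + (-3.25)·(-0.5)) / 3 = -12.5/3 = -4.1667
  S[B,B] = ((3.5)·(3.5) + (0.5)·(0.5) + (-3.5)·(-3.5) + (-0.5)·(-0.5)) / 3 = 25/3 = 8.3333

S is symmetric (S[j,i] = S[i,j]). Assembling:

S = [[8.25, -4.1667],
 [-4.1667, 8.3333]]


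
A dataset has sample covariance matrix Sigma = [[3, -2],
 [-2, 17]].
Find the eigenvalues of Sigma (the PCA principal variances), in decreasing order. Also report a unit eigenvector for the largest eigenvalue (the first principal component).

Step 1 — characteristic polynomial of 2×2 Sigma:
  det(Sigma - λI) = λ² - trace · λ + det = 0.
  trace = 3 + 17 = 20, det = 3·17 - (-2)² = 47.
Step 2 — discriminant:
  Δ = trace² - 4·det = 400 - 188 = 212.
Step 3 — eigenvalues:
  λ = (trace ± √Δ)/2 = (20 ± 14.5602)/2,
  λ_1 = 17.2801,  λ_2 = 2.7199.

Step 4 — unit eigenvector for λ_1: solve (Sigma - λ_1 I)v = 0. First row:
  (3 - 17.2801)·v_x + (-2)·v_y = 0, i.e. (-14.2801)·v_x + (-2)·v_y = 0,
  so v ∝ (b, λ_1 - a) = (-2, 14.2801); multiply by -1 so the first entry is positive: u = (2, -14.2801).
  ||u|| = √((2)² + (-14.2801)²) = √(207.9215) ≈ 14.4195,
  v_1 = u/||u|| ≈ (0.1387, -0.9903) (||v_1|| = 1).

λ_1 = 17.2801,  λ_2 = 2.7199;  v_1 ≈ (0.1387, -0.9903)


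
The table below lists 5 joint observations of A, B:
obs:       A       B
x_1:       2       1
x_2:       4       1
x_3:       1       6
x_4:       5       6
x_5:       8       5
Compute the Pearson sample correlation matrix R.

Step 1 — column means:
  mean(A) = (2 + 4 + 1 + 5 + 8) / 5 = 20/5 = 4
  mean(B) = (1 + 1 + 6 + 6 + 5) / 5 = 19/5 = 3.8

Step 2 — sample variances and covariances s[i,j] = (1/(n-1)) · Σ_k (x_{k,i} - mean_i) · (x_{k,j} - mean_j), with n-1 = 4:
  s[A,A] = ((-2)·(-2) + (0)·(0) + (-3)·(-3) + (1)·(1) + (4)·(4)) / 4 = 30/4 = 7.5
  s[A,B] = ((-2)·(-2.8) + (0)·(-2.8) + (-3)·(2.2) + (1)·(2.2) + (4)·(1.2)) / 4 = 6/4 = 1.5
  s[B,B] = ((-2.8)·(-2.8) + (-2.8)·(-2.8) + (2.2)·(2.2) + (2.2)·(2.2) + (1.2)·(1.2)) / 4 = 26.8/4 = 6.7
  Sample standard deviations s_i = √(s[i,i]):
  s(A) = √(7.5) = 2.7386
  s(B) = √(6.7) = 2.5884

Step 3 — r_{ij} = s_{ij} / (s_i · s_j):
  r[A,A] = 1 (diagonal).
  r[A,B] = 1.5 / (2.7386 · 2.5884) = 1.5 / 7.0887 = 0.2116
  r[B,B] = 1 (diagonal).

R is symmetric with unit diagonal. Assembling:

R = [[1, 0.2116],
 [0.2116, 1]]


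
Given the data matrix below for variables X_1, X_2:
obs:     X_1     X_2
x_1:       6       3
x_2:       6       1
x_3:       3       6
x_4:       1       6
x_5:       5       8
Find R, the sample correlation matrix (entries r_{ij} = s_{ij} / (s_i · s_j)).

Step 1 — column means:
  mean(X_1) = (6 + 6 + 3 + 1 + 5) / 5 = 21/5 = 4.2
  mean(X_2) = (3 + 1 + 6 + 6 + 8) / 5 = 24/5 = 4.8

Step 2 — sample variances and covariances s[i,j] = (1/(n-1)) · Σ_k (x_{k,i} - mean_i) · (x_{k,j} - mean_j), with n-1 = 4:
  s[X_1,X_1] = ((1.8)·(1.8) + (1.8)·(1.8) + (-1.2)·(-1.2) + (-3.2)·(-3.2) + (0.8)·(0.8)) / 4 = 18.8/4 = 4.7
  s[X_1,X_2] = ((1.8)·(-1.8) + (1.8)·(-3.8) + (-1.2)·(1.2) + (-3.2)·(1.2) + (0.8)·(3.2)) / 4 = -12.8/4 = -3.2
  s[X_2,X_2] = ((-1.8)·(-1.8) + (-3.8)·(-3.8) + (1.2)·(1.2) + (1.2)·(1.2) + (3.2)·(3.2)) / 4 = 30.8/4 = 7.7
  Sample standard deviations s_i = √(s[i,i]):
  s(X_1) = √(4.7) = 2.1679
  s(X_2) = √(7.7) = 2.7749

Step 3 — r_{ij} = s_{ij} / (s_i · s_j):
  r[X_1,X_1] = 1 (diagonal).
  r[X_1,X_2] = -3.2 / (2.1679 · 2.7749) = -3.2 / 6.0158 = -0.5319
  r[X_2,X_2] = 1 (diagonal).

R is symmetric with unit diagonal. Assembling:

R = [[1, -0.5319],
 [-0.5319, 1]]


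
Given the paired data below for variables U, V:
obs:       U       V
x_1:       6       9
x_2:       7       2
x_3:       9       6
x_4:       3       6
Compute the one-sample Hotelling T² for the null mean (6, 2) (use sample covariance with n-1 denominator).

Step 1 — sample mean vector:
  mean(U) = (6 + 7 + 9 + 3) / 4 = 25/4 = 6.25
  mean(V) = (9 + 2 + 6 + 6) / 4 = 23/4 = 5.75
  x̄ = (6.25, 5.75),  deviation x̄ - mu_0 = (6.25, 5.75) - (6, 2) = (0.25, 3.75).

Step 2 — sample covariance matrix, S[i,j] = (1/(n-1)) · Σ_k (x_{k,i} - mean_i) · (x_{k,j} - mean_j), divisor n-1 = 3:
  S[U,U] = ((-0.25)·(-0.25) + (0.75)·(0.75) + (2.75)·(2.75) + (-3.25)·(-3.25)) / 3 = 18.75/3 = 6.25
  S[U,V] = ((-0.25)·(3.25) + (0.75)·(-3.75) + (2.75)·(0.25) + (-3.25)·(0.25)) / 3 = -3.75/3 = -1.25
  S[V,V] = ((3.25)·(3.25) + (-3.75)·(-3.75) + (0.25)·(0.25) + (0.25)·(0.25)) / 3 = 24.75/3 = 8.25
  S = [[6.25, -1.25],
 [-1.25, 8.25]].

Step 3 — invert S. det(S) = 6.25·8.25 - (-1.25)² = 50.
  S^{-1} = (1/det) · [[d, -b], [-b, a]] = [[0.165, 0.025],
 [0.025, 0.125]].

Step 4 — quadratic form (x̄ - mu_0)^T · S^{-1} · (x̄ - mu_0):
  S^{-1} · (x̄ - mu_0) = (0.135, 0.475),
  (x̄ - mu_0)^T · [...] = (0.25)·(0.135) + (3.75)·(0.475) = 1.815.

Step 5 — scale by n: T² = 4 · 1.815 = 7.26.

T² ≈ 7.26


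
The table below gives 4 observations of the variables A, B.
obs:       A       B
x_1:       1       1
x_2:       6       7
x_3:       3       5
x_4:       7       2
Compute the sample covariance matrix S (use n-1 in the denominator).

Step 1 — column means:
  mean(A) = (1 + 6 + 3 + 7) / 4 = 17/4 = 4.25
  mean(B) = (1 + 7 + 5 + 2) / 4 = 15/4 = 3.75

Step 2 — sample covariance S[i,j] = (1/(n-1)) · Σ_k (x_{k,i} - mean_i) · (x_{k,j} - mean_j), with n-1 = 3.
  S[A,A] = ((-3.25)·(-3.25) + (1.75)·(1.75) + (-1.25)·(-1.25) + (2.75)·(2.75)) / 3 = 22.75/3 = 7.5833
  S[A,B] = ((-3.25)·(-2.75) + (1.75)·(3.25) + (-1.25)·(1.25) + (2.75)·(-1.75)) / 3 = 8.25/3 = 2.75
  S[B,B] = ((-2.75)·(-2.75) + (3.25)·(3.25) + (1.25)·(1.25) + (-1.75)·(-1.75)) / 3 = 22.75/3 = 7.5833

S is symmetric (S[j,i] = S[i,j]). Assembling:

S = [[7.5833, 2.75],
 [2.75, 7.5833]]


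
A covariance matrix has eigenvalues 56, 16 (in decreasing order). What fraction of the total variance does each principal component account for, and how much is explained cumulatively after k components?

Step 1 — total variance = trace(Sigma) = Σ λ_i = 56 + 16 = 72.

Step 2 — fraction explained by component i = λ_i / Σ λ:
  PC1: 56/72 = 0.7778
  PC2: 16/72 = 0.2222

Step 3 — cumulative fraction after k components = (λ_1 + ... + λ_k) / Σ λ:
  k = 1: 56/72 = 0.7778
  k = 2: (56 + 16)/72 = 72/72 = 1

Summary (fraction, with percent):

explained: PC1 0.7778 (77.78%), PC2 0.2222 (22.22%);  cumulative: 0.7778, 1


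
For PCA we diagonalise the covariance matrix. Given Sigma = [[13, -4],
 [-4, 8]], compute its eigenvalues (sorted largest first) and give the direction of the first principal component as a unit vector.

Step 1 — characteristic polynomial of 2×2 Sigma:
  det(Sigma - λI) = λ² - trace · λ + det = 0.
  trace = 13 + 8 = 21, det = 13·8 - (-4)² = 88.
Step 2 — discriminant:
  Δ = trace² - 4·det = 441 - 352 = 89.
Step 3 — eigenvalues:
  λ = (trace ± √Δ)/2 = (21 ± 9.434)/2,
  λ_1 = 15.217,  λ_2 = 5.783.

Step 4 — unit eigenvector for λ_1: solve (Sigma - λ_1 I)v = 0. First row:
  (13 - 15.217)·v_x + (-4)·v_y = 0, i.e. (-2.217)·v_x + (-4)·v_y = 0,
  so v ∝ (b, λ_1 - a) = (-4, 2.217); multiply by -1 so the first entry is positive: u = (4, -2.217).
  ||u|| = √((4)² + (-2.217)²) = √(20.915) ≈ 4.5733,
  v_1 = u/||u|| ≈ (0.8746, -0.4848) (||v_1|| = 1).

λ_1 = 15.217,  λ_2 = 5.783;  v_1 ≈ (0.8746, -0.4848)


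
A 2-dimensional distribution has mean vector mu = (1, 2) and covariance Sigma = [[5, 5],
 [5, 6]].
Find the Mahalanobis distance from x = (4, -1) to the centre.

Step 1 — centre the observation: (x - mu) = (3, -3).

Step 2 — invert Sigma. det(Sigma) = 5·6 - (5)² = 5.
  Sigma^{-1} = (1/det) · [[d, -b], [-b, a]] = [[1.2, -1],
 [-1, 1]].

Step 3 — form the quadratic (x - mu)^T · Sigma^{-1} · (x - mu):
  Sigma^{-1} · (x - mu) = (6.6, -6).
  (x - mu)^T · [Sigma^{-1} · (x - mu)] = (3)·(6.6) + (-3)·(-6) = 37.8.

Step 4 — take square root: d = √(37.8) ≈ 6.1482.

d(x, mu) = √(37.8) ≈ 6.1482


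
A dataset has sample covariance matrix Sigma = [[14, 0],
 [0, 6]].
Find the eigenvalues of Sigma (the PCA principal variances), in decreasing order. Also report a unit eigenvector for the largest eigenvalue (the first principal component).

Step 1 — characteristic polynomial of 2×2 Sigma:
  det(Sigma - λI) = λ² - trace · λ + det = 0.
  trace = 14 + 6 = 20, det = 14·6 - (0)² = 84.
Step 2 — discriminant:
  Δ = trace² - 4·det = 400 - 336 = 64.
Step 3 — eigenvalues:
  λ = (trace ± √Δ)/2 = (20 ± 8)/2,
  λ_1 = 14,  λ_2 = 6.

Step 4 — unit eigenvector for λ_1: Sigma is diagonal, so its eigenvectors are the coordinate axes. λ_1 = 14 is the diagonal entry on the first coordinate axis, hence
  v_1 = (1, 0) (||v_1|| = 1).

λ_1 = 14,  λ_2 = 6;  v_1 ≈ (1, 0)


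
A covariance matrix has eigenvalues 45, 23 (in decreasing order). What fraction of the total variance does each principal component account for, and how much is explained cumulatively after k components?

Step 1 — total variance = trace(Sigma) = Σ λ_i = 45 + 23 = 68.

Step 2 — fraction explained by component i = λ_i / Σ λ:
  PC1: 45/68 = 0.6618
  PC2: 23/68 = 0.3382

Step 3 — cumulative fraction after k components = (λ_1 + ... + λ_k) / Σ λ:
  k = 1: 45/68 = 0.6618
  k = 2: (45 + 23)/68 = 68/68 = 1

Summary (fraction, with percent):

explained: PC1 0.6618 (66.18%), PC2 0.3382 (33.82%);  cumulative: 0.6618, 1


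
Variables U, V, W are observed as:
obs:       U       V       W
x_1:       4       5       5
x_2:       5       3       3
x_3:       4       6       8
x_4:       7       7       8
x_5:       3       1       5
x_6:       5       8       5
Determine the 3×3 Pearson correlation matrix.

Step 1 — column means:
  mean(U) = (4 + 5 + 4 + 7 + 3 + 5) / 6 = 28/6 = 4.6667
  mean(V) = (5 + 3 + 6 + 7 + 1 + 8) / 6 = 30/6 = 5
  mean(W) = (5 + 3 + 8 + 8 + 5 + 5) / 6 = 34/6 = 5.6667

Step 2 — sample variances and covariances s[i,j] = (1/(n-1)) · Σ_k (x_{k,i} - mean_i) · (x_{k,j} - mean_j), with n-1 = 5:
  s[U,U] = ((-0.6667)·(-0.6667) + (0.3333)·(0.3333) + (-0.6667)·(-0.6667) + (2.3333)·(2.3333) + (-1.6667)·(-1.6667) + (0.3333)·(0.3333)) / 5 = 9.3333/5 = 1.8667
  s[U,V] = ((-0.6667)·(0) + (0.3333)·(-2) + (-0.6667)·(1) + (2.3333)·(2) + (-1.6667)·(-4) + (0.3333)·(3)) / 5 = 11/5 = 2.2
  s[U,W] = ((-0.6667)·(-0.6667) + (0.3333)·(-2.6667) + (-0.6667)·(2.3333) + (2.3333)·(2.3333) + (-1.6667)·(-0.6667) + (0.3333)·(-0.6667)) / 5 = 4.3333/5 = 0.8667
  s[V,V] = ((0)·(0) + (-2)·(-2) + (1)·(1) + (2)·(2) + (-4)·(-4) + (3)·(3)) / 5 = 34/5 = 6.8
  s[V,W] = ((0)·(-0.6667) + (-2)·(-2.6667) + (1)·(2.3333) + (2)·(2.3333) + (-4)·(-0.6667) + (3)·(-0.6667)) / 5 = 13/5 = 2.6
  s[W,W] = ((-0.6667)·(-0.6667) + (-2.6667)·(-2.6667) + (2.3333)·(2.3333) + (2.3333)·(2.3333) + (-0.6667)·(-0.6667) + (-0.6667)·(-0.6667)) / 5 = 19.3333/5 = 3.8667
  Sample standard deviations s_i = √(s[i,i]):
  s(U) = √(1.8667) = 1.3663
  s(V) = √(6.8) = 2.6077
  s(W) = √(3.8667) = 1.9664

Step 3 — r_{ij} = s_{ij} / (s_i · s_j):
  r[U,U] = 1 (diagonal).
  r[U,V] = 2.2 / (1.3663 · 2.6077) = 2.2 / 3.5628 = 0.6175
  r[U,W] = 0.8667 / (1.3663 · 1.9664) = 0.8667 / 2.6866 = 0.3226
  r[V,V] = 1 (diagonal).
  r[V,W] = 2.6 / (2.6077 · 1.9664) = 2.6 / 5.1277 = 0.507
  r[W,W] = 1 (diagonal).

R is symmetric with unit diagonal. Assembling:

R = [[1, 0.6175, 0.3226],
 [0.6175, 1, 0.507],
 [0.3226, 0.507, 1]]


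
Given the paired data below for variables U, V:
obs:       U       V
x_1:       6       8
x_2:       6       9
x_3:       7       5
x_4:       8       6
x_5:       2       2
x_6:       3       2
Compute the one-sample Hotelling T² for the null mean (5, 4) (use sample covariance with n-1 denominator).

Step 1 — sample mean vector:
  mean(U) = (6 + 6 + 7 + 8 + 2 + 3) / 6 = 32/6 = 5.3333
  mean(V) = (8 + 9 + 5 + 6 + 2 + 2) / 6 = 32/6 = 5.3333
  x̄ = (5.3333, 5.3333),  deviation x̄ - mu_0 = (5.3333, 5.3333) - (5, 4) = (0.3333, 1.3333).

Step 2 — sample covariance matrix, S[i,j] = (1/(n-1)) · Σ_k (x_{k,i} - mean_i) · (x_{k,j} - mean_j), divisor n-1 = 5:
  S[U,U] = ((0.6667)·(0.6667) + (0.6667)·(0.6667) + (1.6667)·(1.6667) + (2.6667)·(2.6667) + (-3.3333)·(-3.3333) + (-2.3333)·(-2.3333)) / 5 = 27.3333/5 = 5.4667
  S[U,V] = ((0.6667)·(2.6667) + (0.6667)·(3.6667) + (1.6667)·(-0.3333) + (2.6667)·(0.6667) + (-3.3333)·(-3.3333) + (-2.3333)·(-3.3333)) / 5 = 24.3333/5 = 4.8667
  S[V,V] = ((2.6667)·(2.6667) + (3.6667)·(3.6667) + (-0.3333)·(-0.3333) + (0.6667)·(0.6667) + (-3.3333)·(-3.3333) + (-3.3333)·(-3.3333)) / 5 = 43.3333/5 = 8.6667
  S = [[5.4667, 4.8667],
 [4.8667, 8.6667]].

Step 3 — invert S. det(S) = 5.4667·8.6667 - (4.8667)² = 23.6933.
  S^{-1} = (1/det) · [[d, -b], [-b, a]] = [[0.3658, -0.2054],
 [-0.2054, 0.2307]].

Step 4 — quadratic form (x̄ - mu_0)^T · S^{-1} · (x̄ - mu_0):
  S^{-1} · (x̄ - mu_0) = (-0.1519, 0.2392),
  (x̄ - mu_0)^T · [...] = (0.3333)·(-0.1519) + (1.3333)·(0.2392) = 0.2682.

Step 5 — scale by n: T² = 6 · 0.2682 = 1.6095.

T² ≈ 1.6095


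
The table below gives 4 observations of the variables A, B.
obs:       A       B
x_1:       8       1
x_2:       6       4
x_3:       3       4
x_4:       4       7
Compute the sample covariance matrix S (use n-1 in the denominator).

Step 1 — column means:
  mean(A) = (8 + 6 + 3 + 4) / 4 = 21/4 = 5.25
  mean(B) = (1 + 4 + 4 + 7) / 4 = 16/4 = 4

Step 2 — sample covariance S[i,j] = (1/(n-1)) · Σ_k (x_{k,i} - mean_i) · (x_{k,j} - mean_j), with n-1 = 3.
  S[A,A] = ((2.75)·(2.75) + (0.75)·(0.75) + (-2.25)·(-2.25) + (-1.25)·(-1.25)) / 3 = 14.75/3 = 4.9167
  S[A,B] = ((2.75)·(-3) + (0.75)·(0) + (-2.25)·(0) + (-1.25)·(3)) / 3 = -12/3 = -4
  S[B,B] = ((-3)·(-3) + (0)·(0) + (0)·(0) + (3)·(3)) / 3 = 18/3 = 6

S is symmetric (S[j,i] = S[i,j]). Assembling:

S = [[4.9167, -4],
 [-4, 6]]


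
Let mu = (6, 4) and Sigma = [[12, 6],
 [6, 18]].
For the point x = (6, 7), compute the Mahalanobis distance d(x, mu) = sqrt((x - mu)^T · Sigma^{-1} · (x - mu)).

Step 1 — centre the observation: (x - mu) = (0, 3).

Step 2 — invert Sigma. det(Sigma) = 12·18 - (6)² = 180.
  Sigma^{-1} = (1/det) · [[d, -b], [-b, a]] = [[0.1, -0.0333],
 [-0.0333, 0.0667]].

Step 3 — form the quadratic (x - mu)^T · Sigma^{-1} · (x - mu):
  Sigma^{-1} · (x - mu) = (-0.1, 0.2).
  (x - mu)^T · [Sigma^{-1} · (x - mu)] = (0)·(-0.1) + (3)·(0.2) = 0.6.

Step 4 — take square root: d = √(0.6) ≈ 0.7746.

d(x, mu) = √(0.6) ≈ 0.7746


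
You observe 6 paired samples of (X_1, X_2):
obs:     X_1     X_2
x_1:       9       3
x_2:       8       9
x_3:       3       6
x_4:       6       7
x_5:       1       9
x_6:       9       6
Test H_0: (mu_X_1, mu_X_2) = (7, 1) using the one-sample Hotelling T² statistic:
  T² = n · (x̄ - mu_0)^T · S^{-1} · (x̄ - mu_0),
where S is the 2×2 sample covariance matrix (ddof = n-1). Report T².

Step 1 — sample mean vector:
  mean(X_1) = (9 + 8 + 3 + 6 + 1 + 9) / 6 = 36/6 = 6
  mean(X_2) = (3 + 9 + 6 + 7 + 9 + 6) / 6 = 40/6 = 6.6667
  x̄ = (6, 6.6667),  deviation x̄ - mu_0 = (6, 6.6667) - (7, 1) = (-1, 5.6667).

Step 2 — sample covariance matrix, S[i,j] = (1/(n-1)) · Σ_k (x_{k,i} - mean_i) · (x_{k,j} - mean_j), divisor n-1 = 5:
  S[X_1,X_1] = ((3)·(3) + (2)·(2) + (-3)·(-3) + (0)·(0) + (-5)·(-5) + (3)·(3)) / 5 = 56/5 = 11.2
  S[X_1,X_2] = ((3)·(-3.6667) + (2)·(2.3333) + (-3)·(-0.6667) + (0)·(0.3333) + (-5)·(2.3333) + (3)·(-0.6667)) / 5 = -18/5 = -3.6
  S[X_2,X_2] = ((-3.6667)·(-3.6667) + (2.3333)·(2.3333) + (-0.6667)·(-0.6667) + (0.3333)·(0.3333) + (2.3333)·(2.3333) + (-0.6667)·(-0.6667)) / 5 = 25.3333/5 = 5.0667
  S = [[11.2, -3.6],
 [-3.6, 5.0667]].

Step 3 — invert S. det(S) = 11.2·5.0667 - (-3.6)² = 43.7867.
  S^{-1} = (1/det) · [[d, -b], [-b, a]] = [[0.1157, 0.0822],
 [0.0822, 0.2558]].

Step 4 — quadratic form (x̄ - mu_0)^T · S^{-1} · (x̄ - mu_0):
  S^{-1} · (x̄ - mu_0) = (0.3502, 1.3672),
  (x̄ - mu_0)^T · [...] = (-1)·(0.3502) + (5.6667)·(1.3672) = 7.3975.

Step 5 — scale by n: T² = 6 · 7.3975 = 44.3849.

T² ≈ 44.3849


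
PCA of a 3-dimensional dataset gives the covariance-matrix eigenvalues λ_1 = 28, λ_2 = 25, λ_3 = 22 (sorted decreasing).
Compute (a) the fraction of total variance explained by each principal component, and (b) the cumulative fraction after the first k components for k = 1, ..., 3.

Step 1 — total variance = trace(Sigma) = Σ λ_i = 28 + 25 + 22 = 75.

Step 2 — fraction explained by component i = λ_i / Σ λ:
  PC1: 28/75 = 0.3733
  PC2: 25/75 = 0.3333
  PC3: 22/75 = 0.2933

Step 3 — cumulative fraction after k components = (λ_1 + ... + λ_k) / Σ λ:
  k = 1: 28/75 = 0.3733
  k = 2: (28 + 25)/75 = 53/75 = 0.7067
  k = 3: (28 + 25 + 22)/75 = 75/75 = 1

Summary (fraction, with percent):

explained: PC1 0.3733 (37.33%), PC2 0.3333 (33.33%), PC3 0.2933 (29.33%);  cumulative: 0.3733, 0.7067, 1


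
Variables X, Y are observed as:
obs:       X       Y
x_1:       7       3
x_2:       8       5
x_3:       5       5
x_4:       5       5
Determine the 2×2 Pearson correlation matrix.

Step 1 — column means:
  mean(X) = (7 + 8 + 5 + 5) / 4 = 25/4 = 6.25
  mean(Y) = (3 + 5 + 5 + 5) / 4 = 18/4 = 4.5

Step 2 — sample variances and covariances s[i,j] = (1/(n-1)) · Σ_k (x_{k,i} - mean_i) · (x_{k,j} - mean_j), with n-1 = 3:
  s[X,X] = ((0.75)·(0.75) + (1.75)·(1.75) + (-1.25)·(-1.25) + (-1.25)·(-1.25)) / 3 = 6.75/3 = 2.25
  s[X,Y] = ((0.75)·(-1.5) + (1.75)·(0.5) + (-1.25)·(0.5) + (-1.25)·(0.5)) / 3 = -1.5/3 = -0.5
  s[Y,Y] = ((-1.5)·(-1.5) + (0.5)·(0.5) + (0.5)·(0.5) + (0.5)·(0.5)) / 3 = 3/3 = 1
  Sample standard deviations s_i = √(s[i,i]):
  s(X) = √(2.25) = 1.5
  s(Y) = √(1) = 1

Step 3 — r_{ij} = s_{ij} / (s_i · s_j):
  r[X,X] = 1 (diagonal).
  r[X,Y] = -0.5 / (1.5 · 1) = -0.5 / 1.5 = -0.3333
  r[Y,Y] = 1 (diagonal).

R is symmetric with unit diagonal. Assembling:

R = [[1, -0.3333],
 [-0.3333, 1]]


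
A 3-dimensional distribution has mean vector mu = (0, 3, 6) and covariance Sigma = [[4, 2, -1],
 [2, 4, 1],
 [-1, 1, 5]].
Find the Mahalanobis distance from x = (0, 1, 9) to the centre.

Step 1 — centre the observation: (x - mu) = (0, -2, 3).

Step 2 — invert Sigma (cofactor / det for 3×3, or solve directly):
  Sigma^{-1} = [[0.3958, -0.2292, 0.125],
 [-0.2292, 0.3958, -0.125],
 [0.125, -0.125, 0.25]].

Step 3 — form the quadratic (x - mu)^T · Sigma^{-1} · (x - mu):
  Sigma^{-1} · (x - mu) = (0.8333, -1.1667, 1).
  (x - mu)^T · [Sigma^{-1} · (x - mu)] = (0)·(0.8333) + (-2)·(-1.1667) + (3)·(1) = 5.3333.

Step 4 — take square root: d = √(5.3333) ≈ 2.3094.

d(x, mu) = √(5.3333) ≈ 2.3094


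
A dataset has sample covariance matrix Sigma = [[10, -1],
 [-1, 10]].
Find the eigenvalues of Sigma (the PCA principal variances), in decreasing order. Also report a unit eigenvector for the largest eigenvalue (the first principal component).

Step 1 — characteristic polynomial of 2×2 Sigma:
  det(Sigma - λI) = λ² - trace · λ + det = 0.
  trace = 10 + 10 = 20, det = 10·10 - (-1)² = 99.
Step 2 — discriminant:
  Δ = trace² - 4·det = 400 - 396 = 4.
Step 3 — eigenvalues:
  λ = (trace ± √Δ)/2 = (20 ± 2)/2,
  λ_1 = 11,  λ_2 = 9.

Step 4 — unit eigenvector for λ_1: solve (Sigma - λ_1 I)v = 0. First row:
  (10 - 11)·v_x + (-1)·v_y = 0, i.e. (-1)·v_x + (-1)·v_y = 0,
  so v ∝ (b, λ_1 - a) = (-1, 1); multiply by -1 so the first entry is positive: u = (1, -1).
  ||u|| = √((1)² + (-1)²) = √(2) ≈ 1.4142,
  v_1 = u/||u|| ≈ (0.7071, -0.7071) (||v_1|| = 1).

λ_1 = 11,  λ_2 = 9;  v_1 ≈ (0.7071, -0.7071)


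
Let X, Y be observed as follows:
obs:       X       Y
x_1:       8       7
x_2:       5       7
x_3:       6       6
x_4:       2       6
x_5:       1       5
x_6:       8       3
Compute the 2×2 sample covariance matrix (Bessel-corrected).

Step 1 — column means:
  mean(X) = (8 + 5 + 6 + 2 + 1 + 8) / 6 = 30/6 = 5
  mean(Y) = (7 + 7 + 6 + 6 + 5 + 3) / 6 = 34/6 = 5.6667

Step 2 — sample covariance S[i,j] = (1/(n-1)) · Σ_k (x_{k,i} - mean_i) · (x_{k,j} - mean_j), with n-1 = 5.
  S[X,X] = ((3)·(3) + (0)·(0) + (1)·(1) + (-3)·(-3) + (-4)·(-4) + (3)·(3)) / 5 = 44/5 = 8.8
  S[X,Y] = ((3)·(1.3333) + (0)·(1.3333) + (1)·(0.3333) + (-3)·(0.3333) + (-4)·(-0.6667) + (3)·(-2.6667)) / 5 = -2/5 = -0.4
  S[Y,Y] = ((1.3333)·(1.3333) + (1.3333)·(1.3333) + (0.3333)·(0.3333) + (0.3333)·(0.3333) + (-0.6667)·(-0.6667) + (-2.6667)·(-2.6667)) / 5 = 11.3333/5 = 2.2667

S is symmetric (S[j,i] = S[i,j]). Assembling:

S = [[8.8, -0.4],
 [-0.4, 2.2667]]


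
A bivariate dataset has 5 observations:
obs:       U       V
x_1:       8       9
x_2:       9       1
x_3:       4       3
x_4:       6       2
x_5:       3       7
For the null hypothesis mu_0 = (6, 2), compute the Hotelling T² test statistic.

Step 1 — sample mean vector:
  mean(U) = (8 + 9 + 4 + 6 + 3) / 5 = 30/5 = 6
  mean(V) = (9 + 1 + 3 + 2 + 7) / 5 = 22/5 = 4.4
  x̄ = (6, 4.4),  deviation x̄ - mu_0 = (6, 4.4) - (6, 2) = (0, 2.4).

Step 2 — sample covariance matrix, S[i,j] = (1/(n-1)) · Σ_k (x_{k,i} - mean_i) · (x_{k,j} - mean_j), divisor n-1 = 4:
  S[U,U] = ((2)·(2) + (3)·(3) + (-2)·(-2) + (0)·(0) + (-3)·(-3)) / 4 = 26/4 = 6.5
  S[U,V] = ((2)·(4.6) + (3)·(-3.4) + (-2)·(-1.4) + (0)·(-2.4) + (-3)·(2.6)) / 4 = -6/4 = -1.5
  S[V,V] = ((4.6)·(4.6) + (-3.4)·(-3.4) + (-1.4)·(-1.4) + (-2.4)·(-2.4) + (2.6)·(2.6)) / 4 = 47.2/4 = 11.8
  S = [[6.5, -1.5],
 [-1.5, 11.8]].

Step 3 — invert S. det(S) = 6.5·11.8 - (-1.5)² = 74.45.
  S^{-1} = (1/det) · [[d, -b], [-b, a]] = [[0.1585, 0.0201],
 [0.0201, 0.0873]].

Step 4 — quadratic form (x̄ - mu_0)^T · S^{-1} · (x̄ - mu_0):
  S^{-1} · (x̄ - mu_0) = (0.0484, 0.2095),
  (x̄ - mu_0)^T · [...] = (0)·(0.0484) + (2.4)·(0.2095) = 0.5029.

Step 5 — scale by n: T² = 5 · 0.5029 = 2.5144.

T² ≈ 2.5144


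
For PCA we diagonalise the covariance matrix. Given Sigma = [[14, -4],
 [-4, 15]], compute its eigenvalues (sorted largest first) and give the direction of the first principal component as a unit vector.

Step 1 — characteristic polynomial of 2×2 Sigma:
  det(Sigma - λI) = λ² - trace · λ + det = 0.
  trace = 14 + 15 = 29, det = 14·15 - (-4)² = 194.
Step 2 — discriminant:
  Δ = trace² - 4·det = 841 - 776 = 65.
Step 3 — eigenvalues:
  λ = (trace ± √Δ)/2 = (29 ± 8.0623)/2,
  λ_1 = 18.5311,  λ_2 = 10.4689.

Step 4 — unit eigenvector for λ_1: solve (Sigma - λ_1 I)v = 0. First row:
  (14 - 18.5311)·v_x + (-4)·v_y = 0, i.e. (-4.5311)·v_x + (-4)·v_y = 0,
  so v ∝ (b, λ_1 - a) = (-4, 4.5311); multiply by -1 so the first entry is positive: u = (4, -4.5311).
  ||u|| = √((4)² + (-4.5311)²) = √(36.5311) ≈ 6.0441,
  v_1 = u/||u|| ≈ (0.6618, -0.7497) (||v_1|| = 1).

λ_1 = 18.5311,  λ_2 = 10.4689;  v_1 ≈ (0.6618, -0.7497)


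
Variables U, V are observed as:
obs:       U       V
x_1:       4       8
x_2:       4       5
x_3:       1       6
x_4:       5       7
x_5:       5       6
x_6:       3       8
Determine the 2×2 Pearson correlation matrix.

Step 1 — column means:
  mean(U) = (4 + 4 + 1 + 5 + 5 + 3) / 6 = 22/6 = 3.6667
  mean(V) = (8 + 5 + 6 + 7 + 6 + 8) / 6 = 40/6 = 6.6667

Step 2 — sample variances and covariances s[i,j] = (1/(n-1)) · Σ_k (x_{k,i} - mean_i) · (x_{k,j} - mean_j), with n-1 = 5:
  s[U,U] = ((0.3333)·(0.3333) + (0.3333)·(0.3333) + (-2.6667)·(-2.6667) + (1.3333)·(1.3333) + (1.3333)·(1.3333) + (-0.6667)·(-0.6667)) / 5 = 11.3333/5 = 2.2667
  s[U,V] = ((0.3333)·(1.3333) + (0.3333)·(-1.6667) + (-2.6667)·(-0.6667) + (1.3333)·(0.3333) + (1.3333)·(-0.6667) + (-0.6667)·(1.3333)) / 5 = 0.3333/5 = 0.0667
  s[V,V] = ((1.3333)·(1.3333) + (-1.6667)·(-1.6667) + (-0.6667)·(-0.6667) + (0.3333)·(0.3333) + (-0.6667)·(-0.6667) + (1.3333)·(1.3333)) / 5 = 7.3333/5 = 1.4667
  Sample standard deviations s_i = √(s[i,i]):
  s(U) = √(2.2667) = 1.5055
  s(V) = √(1.4667) = 1.2111

Step 3 — r_{ij} = s_{ij} / (s_i · s_j):
  r[U,U] = 1 (diagonal).
  r[U,V] = 0.0667 / (1.5055 · 1.2111) = 0.0667 / 1.8233 = 0.0366
  r[V,V] = 1 (diagonal).

R is symmetric with unit diagonal. Assembling:

R = [[1, 0.0366],
 [0.0366, 1]]


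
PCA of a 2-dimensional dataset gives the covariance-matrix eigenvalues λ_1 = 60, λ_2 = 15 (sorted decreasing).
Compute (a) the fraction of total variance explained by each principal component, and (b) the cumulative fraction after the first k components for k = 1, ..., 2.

Step 1 — total variance = trace(Sigma) = Σ λ_i = 60 + 15 = 75.

Step 2 — fraction explained by component i = λ_i / Σ λ:
  PC1: 60/75 = 0.8
  PC2: 15/75 = 0.2

Step 3 — cumulative fraction after k components = (λ_1 + ... + λ_k) / Σ λ:
  k = 1: 60/75 = 0.8
  k = 2: (60 + 15)/75 = 75/75 = 1

Summary (fraction, with percent):

explained: PC1 0.8 (80%), PC2 0.2 (20%);  cumulative: 0.8, 1


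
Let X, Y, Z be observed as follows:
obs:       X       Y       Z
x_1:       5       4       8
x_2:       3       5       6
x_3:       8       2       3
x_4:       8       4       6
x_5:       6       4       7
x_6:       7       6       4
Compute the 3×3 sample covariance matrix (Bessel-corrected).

Step 1 — column means:
  mean(X) = (5 + 3 + 8 + 8 + 6 + 7) / 6 = 37/6 = 6.1667
  mean(Y) = (4 + 5 + 2 + 4 + 4 + 6) / 6 = 25/6 = 4.1667
  mean(Z) = (8 + 6 + 3 + 6 + 7 + 4) / 6 = 34/6 = 5.6667

Step 2 — sample covariance S[i,j] = (1/(n-1)) · Σ_k (x_{k,i} - mean_i) · (x_{k,j} - mean_j), with n-1 = 5.
  S[X,X] = ((-1.1667)·(-1.1667) + (-3.1667)·(-3.1667) + (1.8333)·(1.8333) + (1.8333)·(1.8333) + (-0.1667)·(-0.1667) + (0.8333)·(0.8333)) / 5 = 18.8333/5 = 3.7667
  S[X,Y] = ((-1.1667)·(-0.1667) + (-3.1667)·(0.8333) + (1.8333)·(-2.1667) + (1.8333)·(-0.1667) + (-0.1667)·(-0.1667) + (0.8333)·(1.8333)) / 5 = -5.1667/5 = -1.0333
  S[X,Z] = ((-1.1667)·(2.3333) + (-3.1667)·(0.3333) + (1.8333)·(-2.6667) + (1.8333)·(0.3333) + (-0.1667)·(1.3333) + (0.8333)·(-1.6667)) / 5 = -9.6667/5 = -1.9333
  S[Y,Y] = ((-0.1667)·(-0.1667) + (0.8333)·(0.8333) + (-2.1667)·(-2.1667) + (-0.1667)·(-0.1667) + (-0.1667)·(-0.1667) + (1.8333)·(1.8333)) / 5 = 8.8333/5 = 1.7667
  S[Y,Z] = ((-0.1667)·(2.3333) + (0.8333)·(0.3333) + (-2.1667)·(-2.6667) + (-0.1667)·(0.3333) + (-0.1667)·(1.3333) + (1.8333)·(-1.6667)) / 5 = 2.3333/5 = 0.4667
  S[Z,Z] = ((2.3333)·(2.3333) + (0.3333)·(0.3333) + (-2.6667)·(-2.6667) + (0.3333)·(0.3333) + (1.3333)·(1.3333) + (-1.6667)·(-1.6667)) / 5 = 17.3333/5 = 3.4667

S is symmetric (S[j,i] = S[i,j]). Assembling:

S = [[3.7667, -1.0333, -1.9333],
 [-1.0333, 1.7667, 0.4667],
 [-1.9333, 0.4667, 3.4667]]


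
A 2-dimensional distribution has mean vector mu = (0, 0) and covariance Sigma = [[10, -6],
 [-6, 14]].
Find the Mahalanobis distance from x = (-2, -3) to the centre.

Step 1 — centre the observation: (x - mu) = (-2, -3).

Step 2 — invert Sigma. det(Sigma) = 10·14 - (-6)² = 104.
  Sigma^{-1} = (1/det) · [[d, -b], [-b, a]] = [[0.1346, 0.0577],
 [0.0577, 0.0962]].

Step 3 — form the quadratic (x - mu)^T · Sigma^{-1} · (x - mu):
  Sigma^{-1} · (x - mu) = (-0.4423, -0.4038).
  (x - mu)^T · [Sigma^{-1} · (x - mu)] = (-2)·(-0.4423) + (-3)·(-0.4038) = 2.0962.

Step 4 — take square root: d = √(2.0962) ≈ 1.4478.

d(x, mu) = √(2.0962) ≈ 1.4478


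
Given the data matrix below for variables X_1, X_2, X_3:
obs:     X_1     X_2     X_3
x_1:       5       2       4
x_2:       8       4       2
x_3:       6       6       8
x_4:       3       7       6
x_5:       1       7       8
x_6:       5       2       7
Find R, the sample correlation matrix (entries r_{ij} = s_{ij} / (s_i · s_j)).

Step 1 — column means:
  mean(X_1) = (5 + 8 + 6 + 3 + 1 + 5) / 6 = 28/6 = 4.6667
  mean(X_2) = (2 + 4 + 6 + 7 + 7 + 2) / 6 = 28/6 = 4.6667
  mean(X_3) = (4 + 2 + 8 + 6 + 8 + 7) / 6 = 35/6 = 5.8333

Step 2 — sample variances and covariances s[i,j] = (1/(n-1)) · Σ_k (x_{k,i} - mean_i) · (x_{k,j} - mean_j), with n-1 = 5:
  s[X_1,X_1] = ((0.3333)·(0.3333) + (3.3333)·(3.3333) + (1.3333)·(1.3333) + (-1.6667)·(-1.6667) + (-3.6667)·(-3.6667) + (0.3333)·(0.3333)) / 5 = 29.3333/5 = 5.8667
  s[X_1,X_2] = ((0.3333)·(-2.6667) + (3.3333)·(-0.6667) + (1.3333)·(1.3333) + (-1.6667)·(2.3333) + (-3.6667)·(2.3333) + (0.3333)·(-2.6667)) / 5 = -14.6667/5 = -2.9333
  s[X_1,X_3] = ((0.3333)·(-1.8333) + (3.3333)·(-3.8333) + (1.3333)·(2.1667) + (-1.6667)·(0.1667) + (-3.6667)·(2.1667) + (0.3333)·(1.1667)) / 5 = -18.3333/5 = -3.6667
  s[X_2,X_2] = ((-2.6667)·(-2.6667) + (-0.6667)·(-0.6667) + (1.3333)·(1.3333) + (2.3333)·(2.3333) + (2.3333)·(2.3333) + (-2.6667)·(-2.6667)) / 5 = 27.3333/5 = 5.4667
  s[X_2,X_3] = ((-2.6667)·(-1.8333) + (-0.6667)·(-3.8333) + (1.3333)·(2.1667) + (2.3333)·(0.1667) + (2.3333)·(2.1667) + (-2.6667)·(1.1667)) / 5 = 12.6667/5 = 2.5333
  s[X_3,X_3] = ((-1.8333)·(-1.8333) + (-3.8333)·(-3.8333) + (2.1667)·(2.1667) + (0.1667)·(0.1667) + (2.1667)·(2.1667) + (1.1667)·(1.1667)) / 5 = 28.8333/5 = 5.7667
  Sample standard deviations s_i = √(s[i,i]):
  s(X_1) = √(5.8667) = 2.4221
  s(X_2) = √(5.4667) = 2.3381
  s(X_3) = √(5.7667) = 2.4014

Step 3 — r_{ij} = s_{ij} / (s_i · s_j):
  r[X_1,X_1] = 1 (diagonal).
  r[X_1,X_2] = -2.9333 / (2.4221 · 2.3381) = -2.9333 / 5.6631 = -0.518
  r[X_1,X_3] = -3.6667 / (2.4221 · 2.4014) = -3.6667 / 5.8165 = -0.6304
  r[X_2,X_2] = 1 (diagonal).
  r[X_2,X_3] = 2.5333 / (2.3381 · 2.4014) = 2.5333 / 5.6147 = 0.4512
  r[X_3,X_3] = 1 (diagonal).

R is symmetric with unit diagonal. Assembling:

R = [[1, -0.518, -0.6304],
 [-0.518, 1, 0.4512],
 [-0.6304, 0.4512, 1]]


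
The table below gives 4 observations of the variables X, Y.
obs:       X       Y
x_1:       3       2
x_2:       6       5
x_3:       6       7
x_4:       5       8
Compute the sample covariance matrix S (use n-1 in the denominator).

Step 1 — column means:
  mean(X) = (3 + 6 + 6 + 5) / 4 = 20/4 = 5
  mean(Y) = (2 + 5 + 7 + 8) / 4 = 22/4 = 5.5

Step 2 — sample covariance S[i,j] = (1/(n-1)) · Σ_k (x_{k,i} - mean_i) · (x_{k,j} - mean_j), with n-1 = 3.
  S[X,X] = ((-2)·(-2) + (1)·(1) + (1)·(1) + (0)·(0)) / 3 = 6/3 = 2
  S[X,Y] = ((-2)·(-3.5) + (1)·(-0.5) + (1)·(1.5) + (0)·(2.5)) / 3 = 8/3 = 2.6667
  S[Y,Y] = ((-3.5)·(-3.5) + (-0.5)·(-0.5) + (1.5)·(1.5) + (2.5)·(2.5)) / 3 = 21/3 = 7

S is symmetric (S[j,i] = S[i,j]). Assembling:

S = [[2, 2.6667],
 [2.6667, 7]]


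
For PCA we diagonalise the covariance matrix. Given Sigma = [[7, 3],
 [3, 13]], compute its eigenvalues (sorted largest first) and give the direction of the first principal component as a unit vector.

Step 1 — characteristic polynomial of 2×2 Sigma:
  det(Sigma - λI) = λ² - trace · λ + det = 0.
  trace = 7 + 13 = 20, det = 7·13 - (3)² = 82.
Step 2 — discriminant:
  Δ = trace² - 4·det = 400 - 328 = 72.
Step 3 — eigenvalues:
  λ = (trace ± √Δ)/2 = (20 ± 8.4853)/2,
  λ_1 = 14.2426,  λ_2 = 5.7574.

Step 4 — unit eigenvector for λ_1: solve (Sigma - λ_1 I)v = 0. First row:
  (7 - 14.2426)·v_x + (3)·v_y = 0, i.e. (-7.2426)·v_x + (3)·v_y = 0,
  so v ∝ (b, λ_1 - a) = (3, 7.2426) = u.
  ||u|| = √((3)² + (7.2426)²) = √(61.4558) ≈ 7.8394,
  v_1 = u/||u|| ≈ (0.3827, 0.9239) (||v_1|| = 1).

λ_1 = 14.2426,  λ_2 = 5.7574;  v_1 ≈ (0.3827, 0.9239)


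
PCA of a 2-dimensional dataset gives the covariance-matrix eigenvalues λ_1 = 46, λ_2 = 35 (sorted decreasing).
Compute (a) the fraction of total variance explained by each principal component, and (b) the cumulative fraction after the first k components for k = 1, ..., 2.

Step 1 — total variance = trace(Sigma) = Σ λ_i = 46 + 35 = 81.

Step 2 — fraction explained by component i = λ_i / Σ λ:
  PC1: 46/81 = 0.5679
  PC2: 35/81 = 0.4321

Step 3 — cumulative fraction after k components = (λ_1 + ... + λ_k) / Σ λ:
  k = 1: 46/81 = 0.5679
  k = 2: (46 + 35)/81 = 81/81 = 1

Summary (fraction, with percent):

explained: PC1 0.5679 (56.79%), PC2 0.4321 (43.21%);  cumulative: 0.5679, 1


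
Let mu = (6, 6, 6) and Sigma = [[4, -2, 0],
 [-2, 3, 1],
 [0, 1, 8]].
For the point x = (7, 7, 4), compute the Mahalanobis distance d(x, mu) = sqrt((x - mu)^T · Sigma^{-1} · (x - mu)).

Step 1 — centre the observation: (x - mu) = (1, 1, -2).

Step 2 — invert Sigma (cofactor / det for 3×3, or solve directly):
  Sigma^{-1} = [[0.3833, 0.2667, -0.0333],
 [0.2667, 0.5333, -0.0667],
 [-0.0333, -0.0667, 0.1333]].

Step 3 — form the quadratic (x - mu)^T · Sigma^{-1} · (x - mu):
  Sigma^{-1} · (x - mu) = (0.7167, 0.9333, -0.3667).
  (x - mu)^T · [Sigma^{-1} · (x - mu)] = (1)·(0.7167) + (1)·(0.9333) + (-2)·(-0.3667) = 2.3833.

Step 4 — take square root: d = √(2.3833) ≈ 1.5438.

d(x, mu) = √(2.3833) ≈ 1.5438
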